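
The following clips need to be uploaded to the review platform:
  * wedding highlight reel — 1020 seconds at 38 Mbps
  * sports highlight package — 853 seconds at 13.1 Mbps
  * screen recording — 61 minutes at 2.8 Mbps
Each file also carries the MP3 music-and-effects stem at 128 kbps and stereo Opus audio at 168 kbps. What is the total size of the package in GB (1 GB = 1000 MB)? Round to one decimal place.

7.7 GB

Audio total: 128 + 168 = 296 kbps = 0.296 Mbps.
wedding highlight reel: 38.296 Mbps × 1020 s = 39061.9 Mb
sports highlight package: 13.396 Mbps × 853 s = 11426.8 Mb
screen recording: 3.096 Mbps × 3660 s = 11331.4 Mb
Total: 61820.1 Mb = 7727.5 MB.
= 7.728 GB.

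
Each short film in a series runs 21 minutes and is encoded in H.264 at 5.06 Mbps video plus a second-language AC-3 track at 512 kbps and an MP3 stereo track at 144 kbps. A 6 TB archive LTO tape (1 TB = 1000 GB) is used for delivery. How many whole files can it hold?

21 min = 1260 s
Audio total: 512 + 144 = 656 kbps = 0.656 Mbps.
Total bitrate: 5.716 Mbps.
Per item: 5.716 Mbps × 1260 s = 7,202 Mb = 900.3 MB.
Capacity: 6 TB = 48,000,000 Mb; 6664.67 items → 6664 complete.

6664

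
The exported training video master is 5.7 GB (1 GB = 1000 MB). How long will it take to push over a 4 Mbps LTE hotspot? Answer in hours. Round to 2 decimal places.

3.17 hours

File: 5.7 GB = 45600.0 Mb.
At 4 Mbps: 45600.0 / 4 = 11400.0 s ≈ 3.17 hours.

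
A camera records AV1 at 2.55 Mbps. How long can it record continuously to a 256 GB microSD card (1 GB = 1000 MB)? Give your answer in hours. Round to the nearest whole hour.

Capacity: 256 GB = 2,048,000 Mb.
Recording time: 2,048,000 / 2.550 = 803,137 s ≈ 223 hours.

223 hours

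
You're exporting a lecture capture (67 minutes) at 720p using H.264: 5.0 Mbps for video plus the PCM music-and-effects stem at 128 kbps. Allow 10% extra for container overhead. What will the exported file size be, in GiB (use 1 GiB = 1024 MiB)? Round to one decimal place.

2.6 GiB

67 min = 4020 s
Audio: 128 kbps = 0.128 Mbps.
Total bitrate: 5.0 + 0.128 = 5.128 Mbps.
Stream data: 5.128 Mbps × 4020 s = 20614.6 Mb.
With 10% container overhead: ×1.10.
22,676 Mb = 2,834,502,000 bytes ÷ 1,073,741,824 = 2.640 GiB.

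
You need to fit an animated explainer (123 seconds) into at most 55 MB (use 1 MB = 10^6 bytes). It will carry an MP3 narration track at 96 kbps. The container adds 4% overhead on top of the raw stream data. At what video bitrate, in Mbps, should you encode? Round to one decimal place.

3.3 Mbps

Budget: 55 MB = 440.0 Mb.
Stream payload after overhead: 440.0 / 1.04 = 423.1 Mb.
Total bitrate budget: 423.1 Mb / 123 s = 3.440 Mbps.
Audio: 96 kbps = 0.096 Mbps.
Video: 3.440 − 0.096 = 3.344 Mbps.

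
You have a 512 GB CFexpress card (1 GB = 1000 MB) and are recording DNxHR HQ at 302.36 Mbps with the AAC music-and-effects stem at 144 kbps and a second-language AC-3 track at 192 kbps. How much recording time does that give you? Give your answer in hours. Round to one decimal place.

Audio total: 144 + 192 = 336 kbps = 0.336 Mbps.
Total bitrate: 302.36 + 0.336 = 302.696 Mbps.
Capacity: 512 GB = 4,096,000 Mb.
Recording time: 4,096,000 / 302.696 = 13,532 s ≈ 3.76 hours.

3.8 hours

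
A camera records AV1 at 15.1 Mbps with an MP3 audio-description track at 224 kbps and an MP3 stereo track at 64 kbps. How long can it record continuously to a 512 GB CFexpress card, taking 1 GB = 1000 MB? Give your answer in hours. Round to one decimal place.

73.9 hours

Audio total: 224 + 64 = 288 kbps = 0.288 Mbps.
Total bitrate: 15.1 + 0.288 = 15.388 Mbps.
Capacity: 512 GB = 4,096,000 Mb.
Recording time: 4,096,000 / 15.388 = 266,181 s ≈ 73.9 hours.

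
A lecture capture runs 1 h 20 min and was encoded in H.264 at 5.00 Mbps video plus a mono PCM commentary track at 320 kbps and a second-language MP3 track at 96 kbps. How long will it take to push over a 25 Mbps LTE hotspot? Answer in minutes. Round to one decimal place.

17.3 minutes

1 h 20 min = 80 min = 4800 s
Audio total: 320 + 96 = 416 kbps = 0.416 Mbps.
Total bitrate: 5.416 Mbps.
File: 5.416 Mbps × 4800 s = 25996.8 Mb.
At 25 Mbps: 25996.8 / 25 = 1039.9 s ≈ 17.3 minutes.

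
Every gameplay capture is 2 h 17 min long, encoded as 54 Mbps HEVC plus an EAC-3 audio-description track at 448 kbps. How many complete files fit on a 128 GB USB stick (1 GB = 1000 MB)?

2

2 h 17 min = 137 min = 8220 s
Audio: 448 kbps = 0.448 Mbps.
Total bitrate: 54.448 Mbps.
Per item: 54.448 Mbps × 8220 s = 447,563 Mb = 55,945 MB.
Capacity: 128 GB = 1,024,000 Mb; 2.29 items → 2 complete.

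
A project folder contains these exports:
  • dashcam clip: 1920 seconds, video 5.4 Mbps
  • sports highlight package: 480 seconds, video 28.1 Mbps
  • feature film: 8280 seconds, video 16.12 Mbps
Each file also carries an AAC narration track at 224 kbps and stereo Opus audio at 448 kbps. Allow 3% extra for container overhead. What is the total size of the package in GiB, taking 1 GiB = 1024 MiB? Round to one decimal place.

19.7 GiB

Audio total: 224 + 448 = 672 kbps = 0.672 Mbps.
dashcam clip: 6.072 Mbps × 1920 s × 1.03 = 12008.0 Mb
sports highlight package: 28.772 Mbps × 480 s × 1.03 = 14224.9 Mb
feature film: 16.792 Mbps × 8280 s × 1.03 = 143208.9 Mb
Total: 169441.8 Mb = 21180.2 MB.
= 19.73 GiB.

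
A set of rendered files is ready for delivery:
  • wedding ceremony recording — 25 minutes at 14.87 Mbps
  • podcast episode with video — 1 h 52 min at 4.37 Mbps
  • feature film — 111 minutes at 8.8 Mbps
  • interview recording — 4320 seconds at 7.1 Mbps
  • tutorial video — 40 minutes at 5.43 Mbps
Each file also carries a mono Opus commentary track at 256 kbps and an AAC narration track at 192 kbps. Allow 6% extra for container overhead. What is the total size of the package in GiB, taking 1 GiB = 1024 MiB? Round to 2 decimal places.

20.20 GiB

Audio total: 256 + 192 = 448 kbps = 0.448 Mbps.
wedding ceremony recording: 15.318 Mbps × 1500 s × 1.06 = 24355.6 Mb
podcast episode with video: 4.818 Mbps × 6720 s × 1.06 = 34319.6 Mb
feature film: 9.248 Mbps × 6660 s × 1.06 = 65287.2 Mb
interview recording: 7.548 Mbps × 4320 s × 1.06 = 34563.8 Mb
tutorial video: 5.878 Mbps × 2400 s × 1.06 = 14953.6 Mb
Total: 173479.8 Mb = 21685.0 MB.
= 20.20 GiB.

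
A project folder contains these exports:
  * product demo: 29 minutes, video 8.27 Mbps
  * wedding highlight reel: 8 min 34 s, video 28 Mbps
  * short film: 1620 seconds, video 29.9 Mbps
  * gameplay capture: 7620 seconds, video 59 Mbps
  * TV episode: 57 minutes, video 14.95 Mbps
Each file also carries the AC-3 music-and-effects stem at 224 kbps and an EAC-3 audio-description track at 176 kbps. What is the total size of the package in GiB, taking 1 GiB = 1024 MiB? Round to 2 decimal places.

Audio total: 224 + 176 = 400 kbps = 0.400 Mbps.
product demo: 8.670 Mbps × 1740 s = 15085.8 Mb
wedding highlight reel: 28.400 Mbps × 514 s = 14597.6 Mb
short film: 30.300 Mbps × 1620 s = 49086.0 Mb
gameplay capture: 59.400 Mbps × 7620 s = 452628.0 Mb
TV episode: 15.350 Mbps × 3420 s = 52497.0 Mb
Total: 583894.4 Mb = 72986.8 MB.
= 67.97 GiB.

67.97 GiB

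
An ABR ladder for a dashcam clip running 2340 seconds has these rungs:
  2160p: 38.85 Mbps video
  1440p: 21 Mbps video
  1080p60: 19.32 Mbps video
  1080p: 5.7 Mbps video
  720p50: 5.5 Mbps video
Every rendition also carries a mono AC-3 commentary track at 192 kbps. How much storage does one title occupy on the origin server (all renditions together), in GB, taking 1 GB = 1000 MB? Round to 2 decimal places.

Audio: 192 kbps = 0.192 Mbps.
Sum of rendition bitrates: (38.85+0.192) + (21+0.192) + (19.32+0.192) + (5.7+0.192) + (5.5+0.192) = 91.330 Mbps.
× 2340 s = 213,712 Mb = 26,714 MB = 26.71 GB.

26.71 GB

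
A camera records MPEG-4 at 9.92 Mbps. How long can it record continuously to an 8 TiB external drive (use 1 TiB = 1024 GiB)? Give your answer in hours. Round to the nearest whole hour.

Capacity: 8 TiB = 70,368,744 Mb.
Recording time: 70,368,744 / 9.920 = 7,093,623 s ≈ 1,970 hours.

1970 hours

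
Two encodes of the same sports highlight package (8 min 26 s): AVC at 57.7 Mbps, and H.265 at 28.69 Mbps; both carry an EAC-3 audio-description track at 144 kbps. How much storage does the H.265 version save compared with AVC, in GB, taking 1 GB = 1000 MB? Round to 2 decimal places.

1.83 GB

8 min 26 s = 506 s
Audio: 144 kbps = 0.144 Mbps.
AVC: 57.844 Mbps × 506 s = 29269.1 Mb = 3.659 GB.
H.265: 28.834 Mbps × 506 s = 14590.0 Mb = 1.824 GB.
Saving: 3.659 − 1.824 = 1.835 GB.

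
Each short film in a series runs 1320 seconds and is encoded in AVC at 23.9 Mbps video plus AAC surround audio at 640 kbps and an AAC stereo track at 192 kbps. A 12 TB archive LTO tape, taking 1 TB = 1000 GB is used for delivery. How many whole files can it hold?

Audio total: 640 + 192 = 832 kbps = 0.832 Mbps.
Total bitrate: 24.732 Mbps.
Per item: 24.732 Mbps × 1320 s = 32,646 Mb = 4,081 MB.
Capacity: 12 TB = 96,000,000 Mb; 2940.61 items → 2940 complete.

2940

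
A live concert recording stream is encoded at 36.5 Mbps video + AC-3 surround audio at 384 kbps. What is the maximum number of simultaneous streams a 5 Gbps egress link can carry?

135

Audio: 384 kbps = 0.384 Mbps.
Per-viewer media rate: 36.884 Mbps.
5 Gbps = 5,000 Mbps; 5,000 / 36.884 = 135.56 → 135 viewers.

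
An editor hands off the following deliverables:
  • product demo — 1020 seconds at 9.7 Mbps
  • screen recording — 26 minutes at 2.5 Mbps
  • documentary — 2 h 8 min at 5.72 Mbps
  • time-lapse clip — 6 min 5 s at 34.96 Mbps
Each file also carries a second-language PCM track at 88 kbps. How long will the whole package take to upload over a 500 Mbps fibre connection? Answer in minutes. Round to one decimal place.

Audio: 88 kbps = 0.088 Mbps.
product demo: 9.788 Mbps × 1020 s = 9983.8 Mb
screen recording: 2.588 Mbps × 1560 s = 4037.3 Mb
documentary: 5.808 Mbps × 7680 s = 44605.4 Mb
time-lapse clip: 35.048 Mbps × 365 s = 12792.5 Mb
Total: 71419.0 Mb = 8927.4 MB.
At 500 Mbps: 71419.0 / 500 = 143 s ≈ 2.38 minutes.

2.4 minutes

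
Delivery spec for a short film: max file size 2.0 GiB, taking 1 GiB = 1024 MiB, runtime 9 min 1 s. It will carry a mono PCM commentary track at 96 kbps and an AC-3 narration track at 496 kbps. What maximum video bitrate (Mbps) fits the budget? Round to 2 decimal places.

Budget: 2.0 GiB = 17179.9 Mb.
9 min 1 s = 541 s
Total bitrate budget: 17179.9 Mb / 541 s = 31.756 Mbps.
Audio total: 96 + 496 = 592 kbps = 0.592 Mbps.
Video: 31.756 − 0.592 = 31.164 Mbps.

31.16 Mbps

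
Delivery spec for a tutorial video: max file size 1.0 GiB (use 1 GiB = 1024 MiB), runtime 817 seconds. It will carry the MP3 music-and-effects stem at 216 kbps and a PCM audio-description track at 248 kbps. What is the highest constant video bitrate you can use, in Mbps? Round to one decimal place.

10.0 Mbps

Budget: 1.0 GiB = 8589.9 Mb.
Total bitrate budget: 8589.9 Mb / 817 s = 10.514 Mbps.
Audio total: 216 + 248 = 464 kbps = 0.464 Mbps.
Video: 10.514 − 0.464 = 10.050 Mbps.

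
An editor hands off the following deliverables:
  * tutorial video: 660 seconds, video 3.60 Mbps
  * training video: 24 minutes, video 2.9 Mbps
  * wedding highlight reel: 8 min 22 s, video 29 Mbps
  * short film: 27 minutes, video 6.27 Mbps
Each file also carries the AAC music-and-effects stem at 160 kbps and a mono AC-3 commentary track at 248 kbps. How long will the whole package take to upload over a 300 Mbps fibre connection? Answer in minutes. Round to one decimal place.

1.8 minutes

Audio total: 160 + 248 = 408 kbps = 0.408 Mbps.
tutorial video: 4.008 Mbps × 660 s = 2645.3 Mb
training video: 3.308 Mbps × 1440 s = 4763.5 Mb
wedding highlight reel: 29.408 Mbps × 502 s = 14762.8 Mb
short film: 6.678 Mbps × 1620 s = 10818.4 Mb
Total: 32990.0 Mb = 4123.7 MB.
At 300 Mbps: 32990.0 / 300 = 110 s ≈ 1.83 minutes.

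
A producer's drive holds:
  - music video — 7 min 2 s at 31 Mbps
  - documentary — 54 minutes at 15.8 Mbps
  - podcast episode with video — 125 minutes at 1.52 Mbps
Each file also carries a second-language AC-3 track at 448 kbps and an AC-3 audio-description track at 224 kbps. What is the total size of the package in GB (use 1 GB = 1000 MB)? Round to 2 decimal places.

10.40 GB

Audio total: 448 + 224 = 672 kbps = 0.672 Mbps.
music video: 31.672 Mbps × 422 s = 13365.6 Mb
documentary: 16.472 Mbps × 3240 s = 53369.3 Mb
podcast episode with video: 2.192 Mbps × 7500 s = 16440.0 Mb
Total: 83174.9 Mb = 10396.9 MB.
= 10.40 GB.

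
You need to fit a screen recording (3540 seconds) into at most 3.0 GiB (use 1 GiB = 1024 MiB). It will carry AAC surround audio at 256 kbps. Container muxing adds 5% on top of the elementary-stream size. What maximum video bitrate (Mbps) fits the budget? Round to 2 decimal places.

Budget: 3.0 GiB = 25769.8 Mb.
Stream payload after overhead: 25769.8 / 1.05 = 24542.7 Mb.
Total bitrate budget: 24542.7 Mb / 3540 s = 6.933 Mbps.
Audio: 256 kbps = 0.256 Mbps.
Video: 6.933 − 0.256 = 6.677 Mbps.

6.68 Mbps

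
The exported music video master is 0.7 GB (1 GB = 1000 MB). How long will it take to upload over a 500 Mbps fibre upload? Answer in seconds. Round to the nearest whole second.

File: 0.7 GB = 5600.0 Mb.
At 500 Mbps: 5600.0 / 500 = 11.2 s ≈ 11.2 seconds.

11 seconds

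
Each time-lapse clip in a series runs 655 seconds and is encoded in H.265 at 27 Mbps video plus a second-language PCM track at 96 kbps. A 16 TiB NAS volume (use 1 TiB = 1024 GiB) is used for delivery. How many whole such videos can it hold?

7929

Audio: 96 kbps = 0.096 Mbps.
Total bitrate: 27.096 Mbps.
Per item: 27.096 Mbps × 655 s = 17,748 Mb = 2,218 MB.
Capacity: 16 TiB = 140,737,488 Mb; 7929.82 items → 7929 complete.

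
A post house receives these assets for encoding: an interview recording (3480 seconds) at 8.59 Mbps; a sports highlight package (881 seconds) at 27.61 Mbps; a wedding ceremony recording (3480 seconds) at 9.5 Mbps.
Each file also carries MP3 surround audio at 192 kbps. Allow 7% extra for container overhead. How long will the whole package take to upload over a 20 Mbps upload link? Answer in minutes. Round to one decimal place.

Audio: 192 kbps = 0.192 Mbps.
interview recording: 8.782 Mbps × 3480 s × 1.07 = 32700.7 Mb
sports highlight package: 27.802 Mbps × 881 s × 1.07 = 26208.1 Mb
wedding ceremony recording: 9.692 Mbps × 3480 s × 1.07 = 36089.1 Mb
Total: 94997.9 Mb = 11874.7 MB.
At 20 Mbps: 94997.9 / 20 = 4750 s ≈ 79.2 minutes.

79.2 minutes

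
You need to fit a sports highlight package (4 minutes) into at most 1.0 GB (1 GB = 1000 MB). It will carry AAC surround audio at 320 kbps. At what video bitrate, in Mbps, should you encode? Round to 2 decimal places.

Budget: 1.0 GB = 8000.0 Mb.
4 min = 240 s
Total bitrate budget: 8000.0 Mb / 240 s = 33.333 Mbps.
Audio: 320 kbps = 0.320 Mbps.
Video: 33.333 − 0.320 = 33.013 Mbps.

33.01 Mbps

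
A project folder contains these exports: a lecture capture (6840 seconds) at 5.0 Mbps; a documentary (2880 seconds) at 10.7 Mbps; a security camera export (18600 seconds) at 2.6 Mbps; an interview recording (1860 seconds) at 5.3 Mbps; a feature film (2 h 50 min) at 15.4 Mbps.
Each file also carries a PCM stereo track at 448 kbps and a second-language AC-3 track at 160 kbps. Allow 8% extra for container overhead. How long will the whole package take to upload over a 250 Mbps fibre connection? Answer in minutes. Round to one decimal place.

Audio total: 448 + 160 = 608 kbps = 0.608 Mbps.
lecture capture: 5.608 Mbps × 6840 s × 1.08 = 41427.4 Mb
documentary: 11.308 Mbps × 2880 s × 1.08 = 35172.4 Mb
security camera export: 3.208 Mbps × 18600 s × 1.08 = 64442.3 Mb
interview recording: 5.908 Mbps × 1860 s × 1.08 = 11868.0 Mb
feature film: 16.008 Mbps × 10200 s × 1.08 = 176344.1 Mb
Total: 329254.2 Mb = 41156.8 MB.
At 250 Mbps: 329254.2 / 250 = 1317 s ≈ 22 minutes.

22.0 minutes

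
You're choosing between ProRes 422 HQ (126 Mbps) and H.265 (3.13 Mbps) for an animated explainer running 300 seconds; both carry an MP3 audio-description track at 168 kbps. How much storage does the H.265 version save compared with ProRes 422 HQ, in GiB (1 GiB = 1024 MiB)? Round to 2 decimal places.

Audio: 168 kbps = 0.168 Mbps.
ProRes 422 HQ: 126.168 Mbps × 300 s = 37850.4 Mb = 4.406 GiB.
H.265: 3.298 Mbps × 300 s = 989.4 Mb = 0.115 GiB.
Saving: 4.406 − 0.115 = 4.291 GiB.

4.29 GiB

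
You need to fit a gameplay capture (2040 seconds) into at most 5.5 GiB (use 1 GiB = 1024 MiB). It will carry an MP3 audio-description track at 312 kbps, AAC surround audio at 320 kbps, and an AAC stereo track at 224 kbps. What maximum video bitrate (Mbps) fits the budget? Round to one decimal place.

22.3 Mbps

Budget: 5.5 GiB = 47244.6 Mb.
Total bitrate budget: 47244.6 Mb / 2040 s = 23.159 Mbps.
Audio total: 312 + 320 + 224 = 856 kbps = 0.856 Mbps.
Video: 23.159 − 0.856 = 22.303 Mbps.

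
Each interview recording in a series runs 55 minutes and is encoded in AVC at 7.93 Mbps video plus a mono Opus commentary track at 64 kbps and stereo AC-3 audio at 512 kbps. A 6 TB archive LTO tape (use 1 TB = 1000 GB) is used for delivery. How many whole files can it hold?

1710

55 min = 3300 s
Audio total: 64 + 512 = 576 kbps = 0.576 Mbps.
Total bitrate: 8.506 Mbps.
Per item: 8.506 Mbps × 3300 s = 28,070 Mb = 3,509 MB.
Capacity: 6 TB = 48,000,000 Mb; 1710.02 items → 1710 complete.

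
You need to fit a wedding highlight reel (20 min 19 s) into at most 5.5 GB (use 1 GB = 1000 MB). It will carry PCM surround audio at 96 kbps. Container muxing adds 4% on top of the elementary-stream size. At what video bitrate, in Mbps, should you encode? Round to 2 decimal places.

34.61 Mbps

Budget: 5.5 GB = 44000.0 Mb.
Stream payload after overhead: 44000.0 / 1.04 = 42307.7 Mb.
20 min 19 s = 1219 s
Total bitrate budget: 42307.7 Mb / 1219 s = 34.707 Mbps.
Audio: 96 kbps = 0.096 Mbps.
Video: 34.707 − 0.096 = 34.611 Mbps.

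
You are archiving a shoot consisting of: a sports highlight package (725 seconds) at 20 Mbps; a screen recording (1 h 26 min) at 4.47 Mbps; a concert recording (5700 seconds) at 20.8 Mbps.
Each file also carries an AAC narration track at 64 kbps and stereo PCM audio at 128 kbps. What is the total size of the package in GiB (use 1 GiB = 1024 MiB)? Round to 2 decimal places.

Audio total: 64 + 128 = 192 kbps = 0.192 Mbps.
sports highlight package: 20.192 Mbps × 725 s = 14639.2 Mb
screen recording: 4.662 Mbps × 5160 s = 24055.9 Mb
concert recording: 20.992 Mbps × 5700 s = 119654.4 Mb
Total: 158349.5 Mb = 19793.7 MB.
= 18.43 GiB.

18.43 GiB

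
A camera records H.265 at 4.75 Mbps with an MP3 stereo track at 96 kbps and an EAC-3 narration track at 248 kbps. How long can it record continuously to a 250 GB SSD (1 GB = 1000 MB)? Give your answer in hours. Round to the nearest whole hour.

Audio total: 96 + 248 = 344 kbps = 0.344 Mbps.
Total bitrate: 4.75 + 0.344 = 5.094 Mbps.
Capacity: 250 GB = 2,000,000 Mb.
Recording time: 2,000,000 / 5.094 = 392,619 s ≈ 109 hours.

109 hours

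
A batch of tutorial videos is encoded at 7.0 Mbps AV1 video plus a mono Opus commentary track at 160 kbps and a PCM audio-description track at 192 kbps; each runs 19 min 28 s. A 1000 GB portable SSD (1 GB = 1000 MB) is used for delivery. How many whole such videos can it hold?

931

19 min 28 s = 1168 s
Audio total: 160 + 192 = 352 kbps = 0.352 Mbps.
Total bitrate: 7.352 Mbps.
Per item: 7.352 Mbps × 1168 s = 8,587 Mb = 1,073 MB.
Capacity: 1000 GB = 8,000,000 Mb; 931.63 items → 931 complete.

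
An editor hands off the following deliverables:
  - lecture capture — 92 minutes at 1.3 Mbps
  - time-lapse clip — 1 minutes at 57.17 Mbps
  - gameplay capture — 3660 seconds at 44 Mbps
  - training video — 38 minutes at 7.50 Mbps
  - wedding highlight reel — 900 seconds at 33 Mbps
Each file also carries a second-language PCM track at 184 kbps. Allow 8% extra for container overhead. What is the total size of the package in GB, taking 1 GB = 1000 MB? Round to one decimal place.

29.8 GB

Audio: 184 kbps = 0.184 Mbps.
lecture capture: 1.484 Mbps × 5520 s × 1.08 = 8847.0 Mb
time-lapse clip: 57.354 Mbps × 60 s × 1.08 = 3716.5 Mb
gameplay capture: 44.184 Mbps × 3660 s × 1.08 = 174650.5 Mb
training video: 7.684 Mbps × 2280 s × 1.08 = 18921.1 Mb
wedding highlight reel: 33.184 Mbps × 900 s × 1.08 = 32254.8 Mb
Total: 238390.0 Mb = 29798.7 MB.
= 29.80 GB.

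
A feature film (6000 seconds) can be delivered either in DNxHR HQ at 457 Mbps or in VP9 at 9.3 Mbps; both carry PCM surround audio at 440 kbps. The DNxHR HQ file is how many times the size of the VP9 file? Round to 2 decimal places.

46.97

Audio: 440 kbps = 0.440 Mbps.
DNxHR HQ: 457.440 Mbps × 6000 s = 2744640.0 Mb = 343.080 GB.
VP9: 9.740 Mbps × 6000 s = 58440.0 Mb = 7.305 GB.
Ratio: 343.080 / 7.305 = 46.965.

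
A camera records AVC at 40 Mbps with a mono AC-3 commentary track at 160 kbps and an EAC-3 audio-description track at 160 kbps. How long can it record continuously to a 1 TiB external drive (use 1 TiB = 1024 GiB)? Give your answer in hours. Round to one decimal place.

Audio total: 160 + 160 = 320 kbps = 0.320 Mbps.
Total bitrate: 40 + 0.320 = 40.320 Mbps.
Capacity: 1 TiB = 8,796,093 Mb.
Recording time: 8,796,093 / 40.320 = 218,157 s ≈ 60.6 hours.

60.6 hours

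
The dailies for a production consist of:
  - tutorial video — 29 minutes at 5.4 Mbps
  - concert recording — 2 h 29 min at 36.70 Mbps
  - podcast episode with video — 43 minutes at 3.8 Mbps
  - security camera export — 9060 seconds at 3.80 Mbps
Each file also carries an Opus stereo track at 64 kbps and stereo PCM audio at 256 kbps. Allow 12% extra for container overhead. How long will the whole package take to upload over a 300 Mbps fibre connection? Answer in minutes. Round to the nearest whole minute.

Audio total: 64 + 256 = 320 kbps = 0.320 Mbps.
tutorial video: 5.720 Mbps × 1740 s × 1.12 = 11147.1 Mb
concert recording: 37.020 Mbps × 8940 s × 1.12 = 370673.9 Mb
podcast episode with video: 4.120 Mbps × 2580 s × 1.12 = 11905.2 Mb
security camera export: 4.120 Mbps × 9060 s × 1.12 = 41806.5 Mb
Total: 435532.6 Mb = 54441.6 MB.
At 300 Mbps: 435532.6 / 300 = 1452 s ≈ 24.2 minutes.

24 minutes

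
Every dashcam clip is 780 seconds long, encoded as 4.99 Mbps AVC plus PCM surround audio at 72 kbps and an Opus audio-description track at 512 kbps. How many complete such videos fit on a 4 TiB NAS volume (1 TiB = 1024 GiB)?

Audio total: 72 + 512 = 584 kbps = 0.584 Mbps.
Total bitrate: 5.574 Mbps.
Per item: 5.574 Mbps × 780 s = 4,348 Mb = 543.5 MB.
Capacity: 4 TiB = 35,184,372 Mb; 8092.60 items → 8092 complete.

8092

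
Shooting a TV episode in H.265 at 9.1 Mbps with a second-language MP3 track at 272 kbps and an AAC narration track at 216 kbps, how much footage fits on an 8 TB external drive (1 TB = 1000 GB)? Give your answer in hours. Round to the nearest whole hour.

1854 hours

Audio total: 272 + 216 = 488 kbps = 0.488 Mbps.
Total bitrate: 9.1 + 0.488 = 9.588 Mbps.
Capacity: 8 TB = 64,000,000 Mb.
Recording time: 64,000,000 / 9.588 = 6,675,010 s ≈ 1,854 hours.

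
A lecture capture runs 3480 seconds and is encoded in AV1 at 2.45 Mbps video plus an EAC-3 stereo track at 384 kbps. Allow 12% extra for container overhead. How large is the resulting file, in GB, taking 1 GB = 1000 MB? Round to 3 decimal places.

Audio: 384 kbps = 0.384 Mbps.
Total bitrate: 2.45 + 0.384 = 2.834 Mbps.
Stream data: 2.834 Mbps × 3480 s = 9862.3 Mb.
With 12% container overhead: ×1.12.
11,046 Mb ÷ 8 = 1,381 MB → 1.381 GB.

1.381 GB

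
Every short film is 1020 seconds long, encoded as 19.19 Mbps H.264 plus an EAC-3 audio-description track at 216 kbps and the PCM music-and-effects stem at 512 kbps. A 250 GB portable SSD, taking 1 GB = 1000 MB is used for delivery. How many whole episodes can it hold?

98

Audio total: 216 + 512 = 728 kbps = 0.728 Mbps.
Total bitrate: 19.918 Mbps.
Per item: 19.918 Mbps × 1020 s = 20,316 Mb = 2,540 MB.
Capacity: 250 GB = 2,000,000 Mb; 98.44 items → 98 complete.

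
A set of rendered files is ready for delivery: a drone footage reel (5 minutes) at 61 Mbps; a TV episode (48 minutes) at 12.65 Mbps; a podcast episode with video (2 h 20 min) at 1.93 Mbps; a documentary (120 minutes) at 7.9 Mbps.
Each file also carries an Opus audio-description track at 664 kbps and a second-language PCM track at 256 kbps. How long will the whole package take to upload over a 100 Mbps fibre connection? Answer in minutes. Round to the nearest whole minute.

Audio total: 664 + 256 = 920 kbps = 0.920 Mbps.
drone footage reel: 61.920 Mbps × 300 s = 18576.0 Mb
TV episode: 13.570 Mbps × 2880 s = 39081.6 Mb
podcast episode with video: 2.850 Mbps × 8400 s = 23940.0 Mb
documentary: 8.820 Mbps × 7200 s = 63504.0 Mb
Total: 145101.6 Mb = 18137.7 MB.
At 100 Mbps: 145101.6 / 100 = 1451 s ≈ 24.2 minutes.

24 minutes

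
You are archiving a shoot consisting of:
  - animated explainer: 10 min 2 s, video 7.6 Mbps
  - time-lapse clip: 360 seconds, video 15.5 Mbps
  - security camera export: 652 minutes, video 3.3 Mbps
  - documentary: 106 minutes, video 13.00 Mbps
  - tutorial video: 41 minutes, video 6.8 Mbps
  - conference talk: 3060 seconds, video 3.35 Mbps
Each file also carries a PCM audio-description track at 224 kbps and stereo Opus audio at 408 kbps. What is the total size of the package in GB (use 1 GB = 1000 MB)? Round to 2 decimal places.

35.22 GB

Audio total: 224 + 408 = 632 kbps = 0.632 Mbps.
animated explainer: 8.232 Mbps × 602 s = 4955.7 Mb
time-lapse clip: 16.132 Mbps × 360 s = 5807.5 Mb
security camera export: 3.932 Mbps × 39120 s = 153819.8 Mb
documentary: 13.632 Mbps × 6360 s = 86699.5 Mb
tutorial video: 7.432 Mbps × 2460 s = 18282.7 Mb
conference talk: 3.982 Mbps × 3060 s = 12184.9 Mb
Total: 281750.2 Mb = 35218.8 MB.
= 35.22 GB.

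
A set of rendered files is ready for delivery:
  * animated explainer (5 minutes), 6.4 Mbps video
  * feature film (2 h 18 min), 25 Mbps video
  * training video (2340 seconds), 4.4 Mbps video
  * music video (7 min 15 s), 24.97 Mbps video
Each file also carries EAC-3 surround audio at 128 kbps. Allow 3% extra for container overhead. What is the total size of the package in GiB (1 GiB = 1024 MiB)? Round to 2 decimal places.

Audio: 128 kbps = 0.128 Mbps.
animated explainer: 6.528 Mbps × 300 s × 1.03 = 2017.2 Mb
feature film: 25.128 Mbps × 8280 s × 1.03 = 214301.6 Mb
training video: 4.528 Mbps × 2340 s × 1.03 = 10913.4 Mb
music video: 25.098 Mbps × 435 s × 1.03 = 11245.2 Mb
Total: 238477.3 Mb = 29809.7 MB.
= 27.76 GiB.

27.76 GiB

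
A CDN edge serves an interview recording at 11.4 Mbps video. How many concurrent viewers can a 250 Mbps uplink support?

250 Mbps = 250.0 Mbps; 250.0 / 11.400 = 21.93 → 21 viewers.

21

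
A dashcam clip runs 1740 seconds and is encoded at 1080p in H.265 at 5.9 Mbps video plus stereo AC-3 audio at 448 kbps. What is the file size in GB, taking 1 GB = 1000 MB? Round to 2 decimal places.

1.38 GB

Audio: 448 kbps = 0.448 Mbps.
Total bitrate: 5.9 + 0.448 = 6.348 Mbps.
Stream data: 6.348 Mbps × 1740 s = 11045.5 Mb.
11,046 Mb ÷ 8 = 1,381 MB → 1.381 GB.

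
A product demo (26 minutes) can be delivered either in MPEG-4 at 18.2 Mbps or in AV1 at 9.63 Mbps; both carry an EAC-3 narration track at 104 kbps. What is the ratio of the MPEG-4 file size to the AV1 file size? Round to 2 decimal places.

1.88

26 min = 1560 s
Audio: 104 kbps = 0.104 Mbps.
MPEG-4: 18.304 Mbps × 1560 s = 28554.2 Mb = 3.324 GiB.
AV1: 9.734 Mbps × 1560 s = 15185.0 Mb = 1.768 GiB.
Ratio: 3.324 / 1.768 = 1.880.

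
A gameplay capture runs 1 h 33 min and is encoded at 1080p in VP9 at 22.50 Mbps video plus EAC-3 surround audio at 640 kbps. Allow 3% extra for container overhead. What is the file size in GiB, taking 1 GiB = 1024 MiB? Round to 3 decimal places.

15.483 GiB

1 h 33 min = 93 min = 5580 s
Audio: 640 kbps = 0.640 Mbps.
Total bitrate: 22.50 + 0.640 = 23.140 Mbps.
Stream data: 23.140 Mbps × 5580 s = 129121.2 Mb.
With 3% container overhead: ×1.03.
132,995 Mb = 16,624,354,500 bytes ÷ 1,073,741,824 = 15.48 GiB.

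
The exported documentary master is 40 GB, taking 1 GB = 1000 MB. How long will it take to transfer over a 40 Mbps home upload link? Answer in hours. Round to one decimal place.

File: 40 GB = 320000.0 Mb.
At 40 Mbps: 320000.0 / 40 = 8000.0 s ≈ 2.22 hours.

2.2 hours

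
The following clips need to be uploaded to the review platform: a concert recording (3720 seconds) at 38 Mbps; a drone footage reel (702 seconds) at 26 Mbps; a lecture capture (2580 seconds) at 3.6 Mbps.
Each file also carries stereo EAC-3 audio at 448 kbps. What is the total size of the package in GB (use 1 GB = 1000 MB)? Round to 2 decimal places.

21.50 GB

Audio: 448 kbps = 0.448 Mbps.
concert recording: 38.448 Mbps × 3720 s = 143026.6 Mb
drone footage reel: 26.448 Mbps × 702 s = 18566.5 Mb
lecture capture: 4.048 Mbps × 2580 s = 10443.8 Mb
Total: 172036.9 Mb = 21504.6 MB.
= 21.50 GB.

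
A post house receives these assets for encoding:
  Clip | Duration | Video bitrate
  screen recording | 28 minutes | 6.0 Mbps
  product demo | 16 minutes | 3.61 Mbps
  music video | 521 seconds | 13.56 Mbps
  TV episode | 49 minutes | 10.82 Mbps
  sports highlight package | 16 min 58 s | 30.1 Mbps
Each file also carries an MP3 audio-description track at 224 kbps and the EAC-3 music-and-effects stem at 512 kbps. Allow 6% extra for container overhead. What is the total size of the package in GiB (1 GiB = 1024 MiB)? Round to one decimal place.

10.9 GiB

Audio total: 224 + 512 = 736 kbps = 0.736 Mbps.
screen recording: 6.736 Mbps × 1680 s × 1.06 = 11995.5 Mb
product demo: 4.346 Mbps × 960 s × 1.06 = 4422.5 Mb
music video: 14.296 Mbps × 521 s × 1.06 = 7895.1 Mb
TV episode: 11.556 Mbps × 2940 s × 1.06 = 36013.1 Mb
sports highlight package: 30.836 Mbps × 1018 s × 1.06 = 33274.5 Mb
Total: 93600.7 Mb = 11700.1 MB.
= 10.90 GiB.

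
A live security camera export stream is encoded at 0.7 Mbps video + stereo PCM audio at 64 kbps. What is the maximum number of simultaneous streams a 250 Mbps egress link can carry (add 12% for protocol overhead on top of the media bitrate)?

292

Audio: 64 kbps = 0.064 Mbps.
Per-viewer media rate: 0.764 Mbps.
On the wire with 12% overhead: 0.856 Mbps.
250 Mbps = 250.0 Mbps; 250.0 / 0.856 = 292.17 → 292 viewers.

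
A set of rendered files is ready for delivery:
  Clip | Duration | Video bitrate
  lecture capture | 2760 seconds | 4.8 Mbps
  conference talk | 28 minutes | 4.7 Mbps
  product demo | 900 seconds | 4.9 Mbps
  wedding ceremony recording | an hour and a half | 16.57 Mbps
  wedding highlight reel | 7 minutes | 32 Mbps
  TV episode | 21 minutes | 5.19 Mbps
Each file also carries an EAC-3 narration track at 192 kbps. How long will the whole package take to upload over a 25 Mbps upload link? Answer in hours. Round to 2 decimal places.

Audio: 192 kbps = 0.192 Mbps.
lecture capture: 4.992 Mbps × 2760 s = 13777.9 Mb
conference talk: 4.892 Mbps × 1680 s = 8218.6 Mb
product demo: 5.092 Mbps × 900 s = 4582.8 Mb
wedding ceremony recording: 16.762 Mbps × 5400 s = 90514.8 Mb
wedding highlight reel: 32.192 Mbps × 420 s = 13520.6 Mb
TV episode: 5.382 Mbps × 1260 s = 6781.3 Mb
Total: 137396.0 Mb = 17174.5 MB.
At 25 Mbps: 137396.0 / 25 = 5496 s ≈ 1.53 hours.

1.53 hours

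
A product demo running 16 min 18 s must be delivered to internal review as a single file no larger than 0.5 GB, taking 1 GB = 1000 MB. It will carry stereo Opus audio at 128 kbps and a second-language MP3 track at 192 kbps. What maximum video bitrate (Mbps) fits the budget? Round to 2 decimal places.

3.77 Mbps

Budget: 0.5 GB = 4000.0 Mb.
16 min 18 s = 978 s
Total bitrate budget: 4000.0 Mb / 978 s = 4.090 Mbps.
Audio total: 128 + 192 = 320 kbps = 0.320 Mbps.
Video: 4.090 − 0.320 = 3.770 Mbps.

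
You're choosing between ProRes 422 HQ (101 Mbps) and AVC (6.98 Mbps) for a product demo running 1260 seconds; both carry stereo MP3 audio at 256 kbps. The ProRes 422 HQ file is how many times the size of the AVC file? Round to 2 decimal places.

Audio: 256 kbps = 0.256 Mbps.
ProRes 422 HQ: 101.256 Mbps × 1260 s = 127582.6 Mb = 15.948 GB.
AVC: 7.236 Mbps × 1260 s = 9117.4 Mb = 1.140 GB.
Ratio: 15.948 / 1.140 = 13.993.

13.99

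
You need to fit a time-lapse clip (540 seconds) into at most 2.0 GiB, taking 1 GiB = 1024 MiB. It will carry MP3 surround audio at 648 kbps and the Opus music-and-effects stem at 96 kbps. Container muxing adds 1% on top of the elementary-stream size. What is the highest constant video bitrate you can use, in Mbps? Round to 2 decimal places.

Budget: 2.0 GiB = 17179.9 Mb.
Stream payload after overhead: 17179.9 / 1.01 = 17009.8 Mb.
Total bitrate budget: 17009.8 Mb / 540 s = 31.500 Mbps.
Audio total: 648 + 96 = 744 kbps = 0.744 Mbps.
Video: 31.500 − 0.744 = 30.756 Mbps.

30.76 Mbps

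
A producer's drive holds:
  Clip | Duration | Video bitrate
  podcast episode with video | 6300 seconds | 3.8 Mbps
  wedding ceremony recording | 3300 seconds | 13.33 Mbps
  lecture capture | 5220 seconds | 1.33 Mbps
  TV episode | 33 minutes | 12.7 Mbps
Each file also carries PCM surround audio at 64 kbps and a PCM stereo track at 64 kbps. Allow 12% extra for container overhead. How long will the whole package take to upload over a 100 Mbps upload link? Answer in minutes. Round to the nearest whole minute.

Audio total: 64 + 64 = 128 kbps = 0.128 Mbps.
podcast episode with video: 3.928 Mbps × 6300 s × 1.12 = 27716.0 Mb
wedding ceremony recording: 13.458 Mbps × 3300 s × 1.12 = 49740.8 Mb
lecture capture: 1.458 Mbps × 5220 s × 1.12 = 8524.1 Mb
TV episode: 12.828 Mbps × 1980 s × 1.12 = 28447.4 Mb
Total: 114428.2 Mb = 14303.5 MB.
At 100 Mbps: 114428.2 / 100 = 1144 s ≈ 19.1 minutes.

19 minutes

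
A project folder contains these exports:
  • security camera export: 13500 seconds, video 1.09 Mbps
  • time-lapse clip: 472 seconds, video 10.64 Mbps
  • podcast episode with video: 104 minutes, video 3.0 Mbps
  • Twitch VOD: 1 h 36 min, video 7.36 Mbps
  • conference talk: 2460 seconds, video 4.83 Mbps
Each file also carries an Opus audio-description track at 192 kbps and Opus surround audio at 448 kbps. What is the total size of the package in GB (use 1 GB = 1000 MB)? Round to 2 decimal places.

Audio total: 192 + 448 = 640 kbps = 0.640 Mbps.
security camera export: 1.730 Mbps × 13500 s = 23355.0 Mb
time-lapse clip: 11.280 Mbps × 472 s = 5324.2 Mb
podcast episode with video: 3.640 Mbps × 6240 s = 22713.6 Mb
Twitch VOD: 8.000 Mbps × 5760 s = 46080.0 Mb
conference talk: 5.470 Mbps × 2460 s = 13456.2 Mb
Total: 110929.0 Mb = 13866.1 MB.
= 13.87 GB.

13.87 GB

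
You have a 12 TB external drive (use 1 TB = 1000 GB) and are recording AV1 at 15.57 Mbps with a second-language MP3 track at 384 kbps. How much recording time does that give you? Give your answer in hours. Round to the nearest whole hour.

1671 hours

Audio: 384 kbps = 0.384 Mbps.
Total bitrate: 15.57 + 0.384 = 15.954 Mbps.
Capacity: 12 TB = 96,000,000 Mb.
Recording time: 96,000,000 / 15.954 = 6,017,300 s ≈ 1,671 hours.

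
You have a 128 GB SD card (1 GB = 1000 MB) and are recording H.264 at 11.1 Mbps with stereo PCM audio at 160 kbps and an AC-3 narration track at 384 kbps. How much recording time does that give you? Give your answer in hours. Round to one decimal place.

24.4 hours

Audio total: 160 + 384 = 544 kbps = 0.544 Mbps.
Total bitrate: 11.1 + 0.544 = 11.644 Mbps.
Capacity: 128 GB = 1,024,000 Mb.
Recording time: 1,024,000 / 11.644 = 87,942 s ≈ 24.4 hours.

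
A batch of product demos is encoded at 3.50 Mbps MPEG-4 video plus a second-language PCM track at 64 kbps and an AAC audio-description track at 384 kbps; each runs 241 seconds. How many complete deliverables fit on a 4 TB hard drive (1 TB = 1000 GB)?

33632

Audio total: 64 + 384 = 448 kbps = 0.448 Mbps.
Total bitrate: 3.948 Mbps.
Per item: 3.948 Mbps × 241 s = 951.5 Mb = 118.9 MB.
Capacity: 4 TB = 32,000,000 Mb; 33632.24 items → 33632 complete.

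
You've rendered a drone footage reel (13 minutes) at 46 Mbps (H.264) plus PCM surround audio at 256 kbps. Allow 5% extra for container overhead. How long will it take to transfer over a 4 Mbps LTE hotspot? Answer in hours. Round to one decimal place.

2.6 hours

13 min = 780 s
Audio: 256 kbps = 0.256 Mbps.
Total bitrate: 46.256 Mbps.
File: 46.256 Mbps × 780 s = 36079.7 Mb.
With 5% container overhead: ×1.05. → 37883.7 Mb.
At 4 Mbps: 37883.7 / 4 = 9470.9 s ≈ 2.63 hours.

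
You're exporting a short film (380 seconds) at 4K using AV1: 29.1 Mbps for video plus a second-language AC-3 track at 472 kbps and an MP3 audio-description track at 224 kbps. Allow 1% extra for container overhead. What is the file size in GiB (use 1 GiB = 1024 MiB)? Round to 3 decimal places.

1.331 GiB

Audio total: 472 + 224 = 696 kbps = 0.696 Mbps.
Total bitrate: 29.1 + 0.696 = 29.796 Mbps.
Stream data: 29.796 Mbps × 380 s = 11322.5 Mb.
With 1% container overhead: ×1.01.
11,436 Mb = 1,429,463,100 bytes ÷ 1,073,741,824 = 1.331 GiB.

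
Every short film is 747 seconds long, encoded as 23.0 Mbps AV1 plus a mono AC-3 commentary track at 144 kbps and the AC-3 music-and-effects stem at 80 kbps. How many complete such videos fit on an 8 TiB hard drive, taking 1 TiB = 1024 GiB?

4056

Audio total: 144 + 80 = 224 kbps = 0.224 Mbps.
Total bitrate: 23.224 Mbps.
Per item: 23.224 Mbps × 747 s = 17,348 Mb = 2,169 MB.
Capacity: 8 TiB = 70,368,744 Mb; 4056.23 items → 4056 complete.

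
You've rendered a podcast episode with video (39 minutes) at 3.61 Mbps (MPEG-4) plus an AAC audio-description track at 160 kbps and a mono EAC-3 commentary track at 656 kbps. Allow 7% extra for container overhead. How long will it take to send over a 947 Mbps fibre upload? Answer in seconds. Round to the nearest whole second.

39 min = 2340 s
Audio total: 160 + 656 = 816 kbps = 0.816 Mbps.
Total bitrate: 4.426 Mbps.
File: 4.426 Mbps × 2340 s = 10356.8 Mb.
With 7% container overhead: ×1.07. → 11081.8 Mb.
At 947 Mbps: 11081.8 / 947 = 11.7 s ≈ 11.7 seconds.

12 seconds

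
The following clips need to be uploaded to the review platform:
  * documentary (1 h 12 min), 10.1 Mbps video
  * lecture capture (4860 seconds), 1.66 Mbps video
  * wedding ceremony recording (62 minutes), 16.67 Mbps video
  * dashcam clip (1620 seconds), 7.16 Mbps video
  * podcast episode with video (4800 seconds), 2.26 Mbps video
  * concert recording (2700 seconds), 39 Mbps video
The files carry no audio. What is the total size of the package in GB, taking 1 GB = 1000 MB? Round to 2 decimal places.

30.18 GB

documentary: 10.100 Mbps × 4320 s = 43632.0 Mb
lecture capture: 1.660 Mbps × 4860 s = 8067.6 Mb
wedding ceremony recording: 16.670 Mbps × 3720 s = 62012.4 Mb
dashcam clip: 7.160 Mbps × 1620 s = 11599.2 Mb
podcast episode with video: 2.260 Mbps × 4800 s = 10848.0 Mb
concert recording: 39.000 Mbps × 2700 s = 105300.0 Mb
Total: 241459.2 Mb = 30182.4 MB.
= 30.18 GB.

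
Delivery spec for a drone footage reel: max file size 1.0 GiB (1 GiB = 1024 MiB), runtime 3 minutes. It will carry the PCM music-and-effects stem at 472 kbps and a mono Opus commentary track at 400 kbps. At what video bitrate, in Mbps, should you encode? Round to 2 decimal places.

46.85 Mbps

Budget: 1.0 GiB = 8589.9 Mb.
3 min = 180 s
Total bitrate budget: 8589.9 Mb / 180 s = 47.722 Mbps.
Audio total: 472 + 400 = 872 kbps = 0.872 Mbps.
Video: 47.722 − 0.872 = 46.850 Mbps.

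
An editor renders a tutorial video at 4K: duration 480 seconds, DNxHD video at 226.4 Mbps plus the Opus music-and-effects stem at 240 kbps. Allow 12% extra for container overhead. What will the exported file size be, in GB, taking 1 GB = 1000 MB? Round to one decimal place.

15.2 GB

Audio: 240 kbps = 0.240 Mbps.
Total bitrate: 226.4 + 0.240 = 226.640 Mbps.
Stream data: 226.640 Mbps × 480 s = 108787.2 Mb.
With 12% container overhead: ×1.12.
121,842 Mb ÷ 8 = 15,230 MB → 15.23 GB.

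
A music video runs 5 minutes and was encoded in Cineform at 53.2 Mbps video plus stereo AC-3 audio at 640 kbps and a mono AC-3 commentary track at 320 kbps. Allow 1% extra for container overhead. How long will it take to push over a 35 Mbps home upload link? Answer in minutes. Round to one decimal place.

5 min = 300 s
Audio total: 640 + 320 = 960 kbps = 0.960 Mbps.
Total bitrate: 54.160 Mbps.
File: 54.160 Mbps × 300 s = 16248.0 Mb.
With 1% container overhead: ×1.01. → 16410.5 Mb.
At 35 Mbps: 16410.5 / 35 = 468.9 s ≈ 7.81 minutes.

7.8 minutes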